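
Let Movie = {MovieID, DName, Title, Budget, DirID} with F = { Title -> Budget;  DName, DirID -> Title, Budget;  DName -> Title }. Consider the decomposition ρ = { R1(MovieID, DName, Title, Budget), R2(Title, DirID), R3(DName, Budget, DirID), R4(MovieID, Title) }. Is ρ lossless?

No

Chase test. Columns are MovieID, DName, Title, Budget, DirID; row i has aⱼ where attribute j ∈ Ri, else bᵢⱼ.
Initial tableau (one row per fragment):
  row 1: a1 a2 a3 a4 b15
  row 2: b21 b22 a3 b24 a5
  row 3: b31 a2 b33 a4 a5
  row 4: a1 b42 a3 b44 b45
Rows 1 and 2 agree on Title; apply Title→Budget and equate their Budget entries.
Rows 1 and 4 agree on Title; apply Title→Budget and equate their Budget entries.
Rows 1 and 3 agree on DName; apply DName→Title and equate their Title entries.
No row becomes fully distinguished — the join is lossy.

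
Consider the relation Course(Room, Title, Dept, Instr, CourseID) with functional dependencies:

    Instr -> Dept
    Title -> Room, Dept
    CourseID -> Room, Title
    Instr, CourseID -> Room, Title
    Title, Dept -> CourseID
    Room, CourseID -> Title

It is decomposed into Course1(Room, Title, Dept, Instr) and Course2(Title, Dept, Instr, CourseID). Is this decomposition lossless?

Common attributes: Course1 ∩ Course2 = {Title, Dept, Instr}.
Closure of {Title, Dept, Instr}: Title → Room, Dept applies, adding Room; Title, Dept → CourseID applies, adding CourseID. So (Title, Dept, Instr)⁺ = {Room, Title, Dept, Instr, CourseID}.
This closure contains every attribute of Course1, so Course1 ∩ Course2 → Course1. The join is lossless.

Yes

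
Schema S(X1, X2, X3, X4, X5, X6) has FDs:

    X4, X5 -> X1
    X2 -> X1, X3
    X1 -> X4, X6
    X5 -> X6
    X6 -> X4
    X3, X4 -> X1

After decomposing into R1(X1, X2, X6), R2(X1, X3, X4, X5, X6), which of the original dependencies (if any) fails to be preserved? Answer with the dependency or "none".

Check X2 → X1, X3: no single fragment contains all of {X1, X2, X3}, and the restricted closure of {X2} across the fragments never reaches {X1, X3}.
X4, X5 → X1 is preserved.
X1 → X4, X6 is preserved.
X5 → X6 is preserved.
X6 → X4 is preserved.
X3, X4 → X1 is preserved.

X2 -> X1, X3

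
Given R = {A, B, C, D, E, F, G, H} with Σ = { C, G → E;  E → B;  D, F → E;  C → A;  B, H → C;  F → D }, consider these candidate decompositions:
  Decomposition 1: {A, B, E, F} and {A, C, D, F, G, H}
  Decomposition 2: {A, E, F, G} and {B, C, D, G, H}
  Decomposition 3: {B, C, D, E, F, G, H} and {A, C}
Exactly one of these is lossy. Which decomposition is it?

Decomposition 2

Decomposition 1: common = {A, F}, closure = {A, B, D, E, F} → lossless.
Decomposition 2: common = {G}, closure = {G} → lossy.
Decomposition 3: common = {C}, closure = {A, C} → lossless.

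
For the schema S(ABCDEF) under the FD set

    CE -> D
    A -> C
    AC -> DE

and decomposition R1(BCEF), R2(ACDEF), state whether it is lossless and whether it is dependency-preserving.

Lossless test: (CEF)⁺ = {CDEF}, which is a superkey of neither fragment — lossy.
Dependency preservation: every FD's attributes lie within a single fragment, so each can be enforced locally — preserved.

lossy but dependency-preserving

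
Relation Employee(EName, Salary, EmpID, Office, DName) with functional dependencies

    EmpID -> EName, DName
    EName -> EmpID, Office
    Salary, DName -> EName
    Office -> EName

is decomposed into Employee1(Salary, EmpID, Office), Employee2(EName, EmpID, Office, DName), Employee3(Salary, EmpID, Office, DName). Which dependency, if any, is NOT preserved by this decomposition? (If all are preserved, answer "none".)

none

EmpID → EName, DName lies within Employee2.
EName → EmpID, Office lies within Employee2.
Salary, DName → EName: restricted closure across fragments reaches EName.
Office → EName lies within Employee2.
Every dependency is enforceable on the fragments, so the decomposition is dependency-preserving.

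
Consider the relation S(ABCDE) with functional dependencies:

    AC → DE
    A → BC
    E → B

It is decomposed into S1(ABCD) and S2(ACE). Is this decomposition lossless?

Yes

Common attributes: S1 ∩ S2 = {AC}.
Closure of {AC}: AC → DE applies, adding DE; A → BC applies, adding B. So (AC)⁺ = {ABCDE}.
This closure contains every attribute of S1, so S1 ∩ S2 → S1. The join is lossless.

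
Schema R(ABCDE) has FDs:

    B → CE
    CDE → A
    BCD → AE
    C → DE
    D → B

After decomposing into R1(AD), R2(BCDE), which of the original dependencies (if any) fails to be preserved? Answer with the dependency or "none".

none

B → CE lies within R2.
CDE → A: restricted closure across fragments reaches A.
BCD → AE: restricted closure across fragments reaches AE.
C → DE lies within R2.
D → B lies within R2.
Every dependency is enforceable on the fragments, so the decomposition is dependency-preserving.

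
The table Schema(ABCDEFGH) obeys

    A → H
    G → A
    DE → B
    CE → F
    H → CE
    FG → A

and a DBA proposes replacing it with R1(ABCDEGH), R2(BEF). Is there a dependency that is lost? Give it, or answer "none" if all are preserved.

CE → F

Check CE → F: no single fragment contains all of {CEF}, and the restricted closure of {CE} across the fragments never reaches {F}.
A → H is preserved.
G → A is preserved.
DE → B is preserved.
H → CE is preserved.
FG → A is preserved.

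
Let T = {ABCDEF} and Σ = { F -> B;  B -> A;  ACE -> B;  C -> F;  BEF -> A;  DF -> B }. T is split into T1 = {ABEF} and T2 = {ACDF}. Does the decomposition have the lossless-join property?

No

Common attributes: T1 ∩ T2 = {AF}.
Closure of {AF}: F → B applies, adding B. So (AF)⁺ = {ABF}.
The closure contains neither all of T1 = {ABEF} nor all of T2 = {ACDF}, so the common attributes are not a superkey of either fragment. The join is lossy.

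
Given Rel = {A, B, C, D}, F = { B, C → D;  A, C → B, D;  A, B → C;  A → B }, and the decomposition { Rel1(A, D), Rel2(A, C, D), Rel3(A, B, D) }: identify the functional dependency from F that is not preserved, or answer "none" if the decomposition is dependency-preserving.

B, C → D

Check B, C → D: no single fragment contains all of {B, C, D}, and the restricted closure of {B, C} across the fragments never reaches {D}.
A, C → B, D is preserved.
A, B → C is preserved.
A → B is preserved.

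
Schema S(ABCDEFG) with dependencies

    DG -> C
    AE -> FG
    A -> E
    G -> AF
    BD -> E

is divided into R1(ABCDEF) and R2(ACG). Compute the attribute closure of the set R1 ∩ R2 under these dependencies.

R1 ∩ R2 = {AC}.
A → E applies, adding E
AE → FG applies, adding FG
Closure: {ACEFG}.

ACEFG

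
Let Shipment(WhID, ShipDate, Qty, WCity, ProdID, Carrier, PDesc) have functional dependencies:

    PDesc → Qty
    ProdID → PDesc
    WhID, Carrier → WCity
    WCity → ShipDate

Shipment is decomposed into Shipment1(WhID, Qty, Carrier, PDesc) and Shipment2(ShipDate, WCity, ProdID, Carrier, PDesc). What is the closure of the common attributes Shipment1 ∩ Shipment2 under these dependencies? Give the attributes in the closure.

Shipment1 ∩ Shipment2 = {Carrier, PDesc}.
PDesc → Qty applies, adding Qty
Closure: {Qty, Carrier, PDesc}.

Qty, Carrier, PDesc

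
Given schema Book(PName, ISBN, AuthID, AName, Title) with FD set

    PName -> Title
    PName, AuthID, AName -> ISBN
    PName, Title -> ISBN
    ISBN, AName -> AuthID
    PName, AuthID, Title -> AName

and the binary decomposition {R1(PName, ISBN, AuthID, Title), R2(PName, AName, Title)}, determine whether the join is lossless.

No

Common attributes: R1 ∩ R2 = {PName, Title}.
Closure of {PName, Title}: PName, Title → ISBN applies, adding ISBN. So (PName, Title)⁺ = {PName, ISBN, Title}.
The closure contains neither all of R1 = {PName, ISBN, AuthID, Title} nor all of R2 = {PName, AName, Title}, so the common attributes are not a superkey of either fragment. The join is lossy.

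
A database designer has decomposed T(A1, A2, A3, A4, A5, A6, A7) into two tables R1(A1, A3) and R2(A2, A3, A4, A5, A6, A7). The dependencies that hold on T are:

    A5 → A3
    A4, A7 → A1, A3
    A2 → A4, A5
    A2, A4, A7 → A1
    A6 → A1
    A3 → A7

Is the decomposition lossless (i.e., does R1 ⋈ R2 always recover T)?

No

Common attributes: R1 ∩ R2 = {A3}.
Closure of {A3}: A3 → A7 applies, adding A7. So (A3)⁺ = {A3, A7}.
The closure contains neither all of R1 = {A1, A3} nor all of R2 = {A2, A3, A4, A5, A6, A7}, so the common attributes are not a superkey of either fragment. The join is lossy.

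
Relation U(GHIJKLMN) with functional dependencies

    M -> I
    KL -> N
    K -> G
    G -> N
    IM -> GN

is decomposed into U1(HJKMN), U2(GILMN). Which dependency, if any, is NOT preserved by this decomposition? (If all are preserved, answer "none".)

K -> G

Check K → G: no single fragment contains all of {GK}, and the restricted closure of {K} across the fragments never reaches {G}.
M → I is preserved.
KL → N is preserved.
G → N is preserved.
IM → GN is preserved.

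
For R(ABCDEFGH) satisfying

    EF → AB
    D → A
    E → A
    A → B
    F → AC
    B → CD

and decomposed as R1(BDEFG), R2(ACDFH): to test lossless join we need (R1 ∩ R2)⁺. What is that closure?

R1 ∩ R2 = {DF}.
D → A applies, adding A
A → B applies, adding B
F → AC applies, adding C
Closure: {ABCDF}.

ABCDF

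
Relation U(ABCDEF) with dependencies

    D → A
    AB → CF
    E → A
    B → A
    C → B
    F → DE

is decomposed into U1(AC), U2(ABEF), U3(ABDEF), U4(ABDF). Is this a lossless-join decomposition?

No

Chase test. Columns are ABCDEF; row i has aⱼ where attribute j ∈ Ui, else bᵢⱼ.
Initial tableau (one row per fragment):
  row 1: a1 b12 a3 b14 b15 b16
  row 2: a1 a2 b23 b24 a5 a6
  row 3: a1 a2 b33 a4 a5 a6
  row 4: a1 a2 b43 a4 b45 a6
Rows 2 and 3 agree on AB; apply AB→CF and equate their CF entries.
Rows 2 and 4 agree on AB; apply AB→CF and equate their CF entries.
Rows 2 and 3 agree on F; apply F→DE and equate their DE entries.
Rows 2 and 4 agree on F; apply F→DE and equate their DE entries.
No row becomes fully distinguished — the join is lossy.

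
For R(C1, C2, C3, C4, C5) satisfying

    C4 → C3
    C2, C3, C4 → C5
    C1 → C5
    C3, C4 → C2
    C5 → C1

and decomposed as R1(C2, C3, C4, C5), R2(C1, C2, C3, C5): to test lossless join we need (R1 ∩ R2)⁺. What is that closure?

C1, C2, C3, C5

R1 ∩ R2 = {C2, C3, C5}.
C5 → C1 applies, adding C1
Closure: {C1, C2, C3, C5}.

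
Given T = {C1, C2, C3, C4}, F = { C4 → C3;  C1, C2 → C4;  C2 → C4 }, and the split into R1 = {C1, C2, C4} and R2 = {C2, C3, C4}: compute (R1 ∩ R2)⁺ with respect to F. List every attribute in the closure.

C2, C3, C4

R1 ∩ R2 = {C2, C4}.
C4 → C3 applies, adding C3
Closure: {C2, C3, C4}.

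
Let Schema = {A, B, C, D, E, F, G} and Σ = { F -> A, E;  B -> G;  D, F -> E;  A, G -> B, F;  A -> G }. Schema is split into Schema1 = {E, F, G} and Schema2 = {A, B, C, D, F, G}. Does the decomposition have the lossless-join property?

Yes

Common attributes: Schema1 ∩ Schema2 = {F, G}.
Closure of {F, G}: F → A, E applies, adding A, E; A, G → B, F applies, adding B. So (F, G)⁺ = {A, B, E, F, G}.
This closure contains every attribute of Schema1, so Schema1 ∩ Schema2 → Schema1. The join is lossless.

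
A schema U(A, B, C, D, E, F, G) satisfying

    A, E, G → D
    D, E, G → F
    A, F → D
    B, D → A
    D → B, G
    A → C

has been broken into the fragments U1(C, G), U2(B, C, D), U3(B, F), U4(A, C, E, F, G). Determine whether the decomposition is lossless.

No

Chase test. Columns are A, B, C, D, E, F, G; row i has aⱼ where attribute j ∈ Ui, else bᵢⱼ.
Initial tableau (one row per fragment):
  row 1: b11 b12 a3 b14 b15 b16 a7
  row 2: b21 a2 a3 a4 b25 b26 b27
  row 3: b31 a2 b33 b34 b35 a6 b37
  row 4: a1 b42 a3 b44 a5 a6 a7
No row becomes fully distinguished — the join is lossy.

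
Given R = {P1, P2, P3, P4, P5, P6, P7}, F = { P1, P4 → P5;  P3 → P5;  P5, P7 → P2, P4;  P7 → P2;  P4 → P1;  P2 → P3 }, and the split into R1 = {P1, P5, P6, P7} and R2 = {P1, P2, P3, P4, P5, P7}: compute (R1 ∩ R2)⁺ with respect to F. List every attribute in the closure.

R1 ∩ R2 = {P1, P5, P7}.
P5, P7 → P2, P4 applies, adding P2, P4
P2 → P3 applies, adding P3
Closure: {P1, P2, P3, P4, P5, P7}.

P1, P2, P3, P4, P5, P7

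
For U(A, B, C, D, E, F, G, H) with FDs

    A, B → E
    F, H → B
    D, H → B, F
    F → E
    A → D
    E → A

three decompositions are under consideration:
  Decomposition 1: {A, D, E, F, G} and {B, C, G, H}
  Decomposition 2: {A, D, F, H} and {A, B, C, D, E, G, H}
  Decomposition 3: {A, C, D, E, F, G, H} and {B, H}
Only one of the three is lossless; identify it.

Decomposition 2

Decomposition 1: common = {G}, closure = {G} → lossy.
Decomposition 2: common = {A, D, H}, closure = {A, B, D, E, F, H} → lossless.
Decomposition 3: common = {H}, closure = {H} → lossy.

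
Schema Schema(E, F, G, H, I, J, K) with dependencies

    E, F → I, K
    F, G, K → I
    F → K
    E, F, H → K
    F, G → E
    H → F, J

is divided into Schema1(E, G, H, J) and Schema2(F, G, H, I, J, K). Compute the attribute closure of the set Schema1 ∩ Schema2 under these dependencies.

Schema1 ∩ Schema2 = {G, H, J}.
H → F, J applies, adding F
F → K applies, adding K
F, G → E applies, adding E
E, F → I, K applies, adding I
Closure: {E, F, G, H, I, J, K}.

E, F, G, H, I, J, K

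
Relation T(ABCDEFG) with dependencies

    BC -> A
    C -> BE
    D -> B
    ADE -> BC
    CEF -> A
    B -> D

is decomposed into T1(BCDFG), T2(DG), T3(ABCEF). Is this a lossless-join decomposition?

Yes

Chase test. Columns are ABCDEFG; row i has aⱼ where attribute j ∈ Ti, else bᵢⱼ.
Initial tableau (one row per fragment):
  row 1: b11 a2 a3 a4 b15 a6 a7
  row 2: b21 b22 b23 a4 b25 b26 a7
  row 3: a1 a2 a3 b34 a5 a6 b37
Rows 1 and 3 agree on BC; apply BC→A and equate their A entries.
Rows 1 and 3 agree on C; apply C→BE and equate their BE entries.
Rows 1 and 2 agree on D; apply D→B and equate their B entries.
Rows 1 and 3 agree on B; apply B→D and equate their D entries.
Row 1 is now all distinguished symbols — the join is lossless.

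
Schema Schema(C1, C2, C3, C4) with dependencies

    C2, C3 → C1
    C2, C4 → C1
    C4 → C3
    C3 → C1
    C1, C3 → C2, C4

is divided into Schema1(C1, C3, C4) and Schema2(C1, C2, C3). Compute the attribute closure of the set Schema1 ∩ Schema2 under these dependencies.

C1, C2, C3, C4

Schema1 ∩ Schema2 = {C1, C3}.
C1, C3 → C2, C4 applies, adding C2, C4
Closure: {C1, C2, C3, C4}.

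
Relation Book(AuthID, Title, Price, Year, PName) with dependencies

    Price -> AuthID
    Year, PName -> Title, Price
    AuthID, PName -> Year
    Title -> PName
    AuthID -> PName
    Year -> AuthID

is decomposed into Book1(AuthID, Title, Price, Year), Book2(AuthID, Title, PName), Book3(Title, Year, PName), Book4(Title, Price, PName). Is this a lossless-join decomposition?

Yes

Chase test. Columns are AuthID, Title, Price, Year, PName; row i has aⱼ where attribute j ∈ Booki, else bᵢⱼ.
Initial tableau (one row per fragment):
  row 1: a1 a2 a3 a4 b15
  row 2: a1 a2 b23 b24 a5
  row 3: b31 a2 b33 a4 a5
  row 4: b41 a2 a3 b44 a5
Rows 1 and 4 agree on Price; apply Price→AuthID and equate their AuthID entries.
Rows 2 and 4 agree on AuthID, PName; apply AuthID, PName→Year and equate their Year entries.
Rows 1 and 2 agree on Title; apply Title→PName and equate their PName entries.
Rows 1 and 3 agree on Year; apply Year→AuthID and equate their AuthID entries.
Rows 1 and 3 agree on Year, PName; apply Year, PName→Title, Price and equate their Title, Price entries.
Rows 2 and 4 agree on Year, PName; apply Year, PName→Title, Price and equate their Title, Price entries.
Rows 1 and 2 agree on AuthID, PName; apply AuthID, PName→Year and equate their Year entries.
Row 1 is now all distinguished symbols — the join is lossless.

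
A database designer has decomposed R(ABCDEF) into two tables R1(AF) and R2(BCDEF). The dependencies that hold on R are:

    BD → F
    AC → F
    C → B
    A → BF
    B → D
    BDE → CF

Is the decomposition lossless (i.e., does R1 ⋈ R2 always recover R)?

Common attributes: R1 ∩ R2 = {F}.
No dependency enlarges {F}, so (F)⁺ = {F}.
The closure contains neither all of R1 = {AF} nor all of R2 = {BCDEF}, so the common attributes are not a superkey of either fragment. The join is lossy.

No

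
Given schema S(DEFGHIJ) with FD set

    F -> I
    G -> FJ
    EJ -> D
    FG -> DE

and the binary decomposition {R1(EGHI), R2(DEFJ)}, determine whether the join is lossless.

No

Common attributes: R1 ∩ R2 = {E}.
No dependency enlarges {E}, so (E)⁺ = {E}.
The closure contains neither all of R1 = {EGHI} nor all of R2 = {DEFJ}, so the common attributes are not a superkey of either fragment. The join is lossy.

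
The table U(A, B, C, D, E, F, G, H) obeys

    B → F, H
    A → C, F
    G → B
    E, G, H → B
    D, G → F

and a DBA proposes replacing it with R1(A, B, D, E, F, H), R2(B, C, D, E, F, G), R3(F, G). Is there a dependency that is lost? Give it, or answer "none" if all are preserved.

A → C, F

Check A → C, F: no single fragment contains all of {A, C, F}, and the restricted closure of {A} across the fragments never reaches {C, F}.
B → F, H is preserved.
G → B is preserved.
E, G, H → B is preserved.
D, G → F is preserved.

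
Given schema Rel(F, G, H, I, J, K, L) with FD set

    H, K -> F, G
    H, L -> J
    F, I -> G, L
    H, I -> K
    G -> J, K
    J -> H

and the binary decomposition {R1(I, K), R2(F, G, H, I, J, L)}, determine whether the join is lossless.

Common attributes: R1 ∩ R2 = {I}.
No dependency enlarges {I}, so (I)⁺ = {I}.
The closure contains neither all of R1 = {I, K} nor all of R2 = {F, G, H, I, J, L}, so the common attributes are not a superkey of either fragment. The join is lossy.

No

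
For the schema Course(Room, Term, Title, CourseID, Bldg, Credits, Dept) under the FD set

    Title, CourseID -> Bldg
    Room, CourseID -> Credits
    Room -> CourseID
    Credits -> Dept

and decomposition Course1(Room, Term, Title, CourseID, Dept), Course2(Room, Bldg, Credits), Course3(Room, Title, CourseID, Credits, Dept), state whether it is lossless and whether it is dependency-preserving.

Lossless test (chase): Rows 1 and 3 agree on Title, CourseID; apply Title, CourseID→Bldg and equate their Bldg entries. Rows 1 and 3 agree on Room, CourseID; apply Room, CourseID→Credits and equate their Credits entries. Rows 1 and 2 agree on Room; apply Room→CourseID and equate their CourseID entries. Rows 1 and 2 agree on Credits; apply Credits→Dept and equate their Dept entries. No row becomes fully distinguished — the join is lossy.
Dependency preservation: the restricted closure of {Title, CourseID} across the fragments never reaches {Bldg}, so Title, CourseID → Bldg cannot be enforced without a join — not preserved.

lossy and not dependency-preserving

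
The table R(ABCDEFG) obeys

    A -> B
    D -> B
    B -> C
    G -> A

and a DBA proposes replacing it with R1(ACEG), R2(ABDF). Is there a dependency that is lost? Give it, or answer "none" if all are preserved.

B -> C

Check B → C: no single fragment contains all of {BC}, and the restricted closure of {B} across the fragments never reaches {C}.
A → B is preserved.
D → B is preserved.
G → A is preserved.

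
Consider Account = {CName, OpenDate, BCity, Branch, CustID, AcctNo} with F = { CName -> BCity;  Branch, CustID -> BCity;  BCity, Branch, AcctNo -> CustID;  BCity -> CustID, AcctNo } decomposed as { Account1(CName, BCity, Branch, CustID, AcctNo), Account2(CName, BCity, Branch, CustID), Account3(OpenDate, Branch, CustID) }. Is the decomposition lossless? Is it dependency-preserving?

Lossless test (chase): Rows 1 and 3 agree on Branch, CustID; apply Branch, CustID→BCity and equate their BCity entries. Rows 1 and 2 agree on BCity; apply BCity→CustID, AcctNo and equate their CustID, AcctNo entries. Rows 1 and 3 agree on BCity; apply BCity→CustID, AcctNo and equate their CustID, AcctNo entries. No row becomes fully distinguished — the join is lossy.
Dependency preservation: every FD's attributes lie within a single fragment, so each can be enforced locally — preserved.

lossy but dependency-preserving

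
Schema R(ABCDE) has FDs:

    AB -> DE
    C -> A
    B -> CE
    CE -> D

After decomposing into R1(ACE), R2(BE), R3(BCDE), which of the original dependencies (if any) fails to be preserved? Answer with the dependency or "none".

AB → DE: restricted closure across fragments reaches DE.
C → A lies within R1.
B → CE lies within R3.
CE → D lies within R3.
Every dependency is enforceable on the fragments, so the decomposition is dependency-preserving.

none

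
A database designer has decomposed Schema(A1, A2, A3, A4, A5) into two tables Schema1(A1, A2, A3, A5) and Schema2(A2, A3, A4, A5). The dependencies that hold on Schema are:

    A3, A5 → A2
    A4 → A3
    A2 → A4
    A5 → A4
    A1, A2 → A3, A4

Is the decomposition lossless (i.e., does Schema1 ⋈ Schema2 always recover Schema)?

Common attributes: Schema1 ∩ Schema2 = {A2, A3, A5}.
Closure of {A2, A3, A5}: A2 → A4 applies, adding A4. So (A2, A3, A5)⁺ = {A2, A3, A4, A5}.
This closure contains every attribute of Schema2, so Schema1 ∩ Schema2 → Schema2. The join is lossless.

Yes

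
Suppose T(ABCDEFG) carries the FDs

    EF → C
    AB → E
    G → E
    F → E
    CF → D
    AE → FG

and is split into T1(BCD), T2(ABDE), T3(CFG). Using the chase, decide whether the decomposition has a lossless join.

No

Chase test. Columns are ABCDEFG; row i has aⱼ where attribute j ∈ Ti, else bᵢⱼ.
Initial tableau (one row per fragment):
  row 1: b11 a2 a3 a4 b15 b16 b17
  row 2: a1 a2 b23 a4 a5 b26 b27
  row 3: b31 b32 a3 b34 b35 a6 a7
No row becomes fully distinguished — the join is lossy.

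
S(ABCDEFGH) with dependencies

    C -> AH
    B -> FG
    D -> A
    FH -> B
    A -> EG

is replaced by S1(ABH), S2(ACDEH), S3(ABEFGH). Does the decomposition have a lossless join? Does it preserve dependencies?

Lossless test (chase): Rows 1 and 3 agree on B; apply B→FG and equate their FG entries. Rows 1 and 2 agree on A; apply A→EG and equate their EG entries. No row becomes fully distinguished — the join is lossy.
Dependency preservation: every FD's attributes lie within a single fragment, so each can be enforced locally — preserved.

lossy but dependency-preserving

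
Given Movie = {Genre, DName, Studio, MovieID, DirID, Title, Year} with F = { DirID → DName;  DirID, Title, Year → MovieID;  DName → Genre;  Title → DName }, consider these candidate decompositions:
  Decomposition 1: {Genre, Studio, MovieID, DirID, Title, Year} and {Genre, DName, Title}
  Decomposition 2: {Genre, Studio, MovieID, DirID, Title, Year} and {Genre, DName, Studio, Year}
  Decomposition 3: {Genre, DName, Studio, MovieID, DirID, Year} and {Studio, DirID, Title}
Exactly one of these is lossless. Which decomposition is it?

Decomposition 1

Decomposition 1: common = {Genre, Title}, closure = {Genre, DName, Title} → lossless.
Decomposition 2: common = {Genre, Studio, Year}, closure = {Genre, Studio, Year} → lossy.
Decomposition 3: common = {Studio, DirID}, closure = {Genre, DName, Studio, DirID} → lossy.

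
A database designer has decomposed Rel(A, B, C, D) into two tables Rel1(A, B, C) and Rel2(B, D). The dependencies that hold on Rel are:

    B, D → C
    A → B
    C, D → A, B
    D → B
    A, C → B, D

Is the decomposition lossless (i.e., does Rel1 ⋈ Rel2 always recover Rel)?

Common attributes: Rel1 ∩ Rel2 = {B}.
No dependency enlarges {B}, so (B)⁺ = {B}.
The closure contains neither all of Rel1 = {A, B, C} nor all of Rel2 = {B, D}, so the common attributes are not a superkey of either fragment. The join is lossy.

No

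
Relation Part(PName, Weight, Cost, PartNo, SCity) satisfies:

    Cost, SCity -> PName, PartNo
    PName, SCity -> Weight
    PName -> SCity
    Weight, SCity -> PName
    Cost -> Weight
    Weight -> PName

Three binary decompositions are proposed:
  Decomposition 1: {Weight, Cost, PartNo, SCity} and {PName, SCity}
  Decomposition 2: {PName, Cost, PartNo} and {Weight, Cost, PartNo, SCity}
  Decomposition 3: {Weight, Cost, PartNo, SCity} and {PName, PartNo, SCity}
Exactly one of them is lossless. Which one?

Decomposition 2

Decomposition 1: common = {SCity}, closure = {SCity} → lossy.
Decomposition 2: common = {Cost, PartNo}, closure = {PName, Weight, Cost, PartNo, SCity} → lossless.
Decomposition 3: common = {PartNo, SCity}, closure = {PartNo, SCity} → lossy.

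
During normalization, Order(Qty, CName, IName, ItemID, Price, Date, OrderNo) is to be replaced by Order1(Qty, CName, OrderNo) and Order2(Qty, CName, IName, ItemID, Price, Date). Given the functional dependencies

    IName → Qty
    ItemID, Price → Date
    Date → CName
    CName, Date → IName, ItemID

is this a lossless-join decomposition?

Common attributes: Order1 ∩ Order2 = {Qty, CName}.
No dependency enlarges {Qty, CName}, so (Qty, CName)⁺ = {Qty, CName}.
The closure contains neither all of Order1 = {Qty, CName, OrderNo} nor all of Order2 = {Qty, CName, IName, ItemID, Price, Date}, so the common attributes are not a superkey of either fragment. The join is lossy.

No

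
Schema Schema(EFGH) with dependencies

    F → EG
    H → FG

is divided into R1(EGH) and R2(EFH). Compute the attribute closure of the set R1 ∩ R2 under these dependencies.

R1 ∩ R2 = {EH}.
H → FG applies, adding FG
Closure: {EFGH}.

EFGH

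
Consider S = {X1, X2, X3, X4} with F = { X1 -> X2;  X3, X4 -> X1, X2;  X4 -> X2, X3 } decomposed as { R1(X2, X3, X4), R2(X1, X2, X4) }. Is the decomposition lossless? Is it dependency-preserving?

Lossless test: (X2, X4)⁺ = {X1, X2, X3, X4}, which contains all of one fragment — lossless.
Dependency preservation: X3, X4 → X1, X2 is not contained in any single fragment, but the restricted closure of its left-hand side across the fragments still reaches the right-hand side; the remaining FDs each lie inside some fragment. All dependencies are preserved.

lossless and dependency-preserving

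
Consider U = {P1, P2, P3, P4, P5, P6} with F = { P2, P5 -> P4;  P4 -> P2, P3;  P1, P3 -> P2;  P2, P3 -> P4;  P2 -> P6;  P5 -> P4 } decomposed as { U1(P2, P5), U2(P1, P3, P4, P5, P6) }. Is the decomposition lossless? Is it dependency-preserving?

Lossless test: (P5)⁺ = {P2, P3, P4, P5, P6}, which contains all of one fragment — lossless.
Dependency preservation: the restricted closure of {P4} across the fragments never reaches {P2, P3}, so P4 → P2, P3 cannot be enforced without a join — not preserved.

lossless but not dependency-preserving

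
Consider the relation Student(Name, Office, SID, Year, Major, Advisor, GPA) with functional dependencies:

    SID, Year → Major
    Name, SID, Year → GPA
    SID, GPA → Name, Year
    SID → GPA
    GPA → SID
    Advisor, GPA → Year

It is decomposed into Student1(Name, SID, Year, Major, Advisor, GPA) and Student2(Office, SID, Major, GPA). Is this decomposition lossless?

Common attributes: Student1 ∩ Student2 = {SID, Major, GPA}.
Closure of {SID, Major, GPA}: SID, GPA → Name, Year applies, adding Name, Year. So (SID, Major, GPA)⁺ = {Name, SID, Year, Major, GPA}.
The closure contains neither all of Student1 = {Name, SID, Year, Major, Advisor, GPA} nor all of Student2 = {Office, SID, Major, GPA}, so the common attributes are not a superkey of either fragment. The join is lossy.

No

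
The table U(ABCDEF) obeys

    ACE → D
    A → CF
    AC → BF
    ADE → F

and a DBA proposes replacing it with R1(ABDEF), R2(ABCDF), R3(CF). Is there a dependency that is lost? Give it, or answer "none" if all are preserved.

ACE → D: restricted closure across fragments reaches D.
A → CF lies within R2.
AC → BF lies within R2.
ADE → F lies within R1.
Every dependency is enforceable on the fragments, so the decomposition is dependency-preserving.

none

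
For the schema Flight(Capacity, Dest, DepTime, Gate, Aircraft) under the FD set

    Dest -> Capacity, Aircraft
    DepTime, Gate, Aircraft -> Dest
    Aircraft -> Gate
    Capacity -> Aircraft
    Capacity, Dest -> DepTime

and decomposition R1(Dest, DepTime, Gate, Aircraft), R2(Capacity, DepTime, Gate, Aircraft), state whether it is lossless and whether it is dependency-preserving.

lossless and dependency-preserving

Lossless test: (DepTime, Gate, Aircraft)⁺ = {Capacity, Dest, DepTime, Gate, Aircraft}, which contains all of one fragment — lossless.
Dependency preservation: Dest → Capacity, Aircraft; Capacity, Dest → DepTime are not contained in any single fragment, but the restricted closure of each left-hand side across the fragments still reaches the right-hand side; the remaining FDs each lie inside some fragment. All dependencies are preserved.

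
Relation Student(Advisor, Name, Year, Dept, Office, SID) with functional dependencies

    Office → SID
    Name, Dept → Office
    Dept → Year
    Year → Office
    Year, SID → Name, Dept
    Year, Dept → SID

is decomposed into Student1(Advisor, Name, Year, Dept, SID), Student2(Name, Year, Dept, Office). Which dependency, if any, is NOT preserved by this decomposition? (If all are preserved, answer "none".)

Check Office → SID: no single fragment contains all of {Office, SID}, and the restricted closure of {Office} across the fragments never reaches {SID}.
Name, Dept → Office is preserved.
Dept → Year is preserved.
Year → Office is preserved.
Year, SID → Name, Dept is preserved.
Year, Dept → SID is preserved.

Office → SID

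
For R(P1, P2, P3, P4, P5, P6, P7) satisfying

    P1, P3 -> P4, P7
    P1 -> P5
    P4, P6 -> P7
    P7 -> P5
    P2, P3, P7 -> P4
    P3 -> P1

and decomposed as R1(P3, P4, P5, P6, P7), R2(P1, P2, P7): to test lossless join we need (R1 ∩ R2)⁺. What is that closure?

P5, P7

R1 ∩ R2 = {P7}.
P7 → P5 applies, adding P5
Closure: {P5, P7}.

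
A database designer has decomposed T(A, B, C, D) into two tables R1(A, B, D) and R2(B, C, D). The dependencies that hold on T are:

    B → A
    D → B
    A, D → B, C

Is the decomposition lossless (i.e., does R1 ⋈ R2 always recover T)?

Common attributes: R1 ∩ R2 = {B, D}.
Closure of {B, D}: B → A applies, adding A; A, D → B, C applies, adding C. So (B, D)⁺ = {A, B, C, D}.
This closure contains every attribute of R1, so R1 ∩ R2 → R1. The join is lossless.

Yes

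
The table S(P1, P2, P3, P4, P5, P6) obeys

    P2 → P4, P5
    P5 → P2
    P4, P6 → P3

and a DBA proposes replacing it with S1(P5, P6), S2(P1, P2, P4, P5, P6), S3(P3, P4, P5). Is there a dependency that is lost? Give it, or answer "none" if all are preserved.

P4, P6 → P3

Check P4, P6 → P3: no single fragment contains all of {P3, P4, P6}, and the restricted closure of {P4, P6} across the fragments never reaches {P3}.
P2 → P4, P5 is preserved.
P5 → P2 is preserved.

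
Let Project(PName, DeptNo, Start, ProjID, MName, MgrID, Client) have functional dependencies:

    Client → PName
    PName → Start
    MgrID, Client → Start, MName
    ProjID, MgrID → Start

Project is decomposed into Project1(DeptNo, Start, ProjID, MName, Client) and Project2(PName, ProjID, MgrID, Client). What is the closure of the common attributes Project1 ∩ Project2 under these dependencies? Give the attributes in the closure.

Project1 ∩ Project2 = {ProjID, Client}.
Client → PName applies, adding PName
PName → Start applies, adding Start
Closure: {PName, Start, ProjID, Client}.

PName, Start, ProjID, Client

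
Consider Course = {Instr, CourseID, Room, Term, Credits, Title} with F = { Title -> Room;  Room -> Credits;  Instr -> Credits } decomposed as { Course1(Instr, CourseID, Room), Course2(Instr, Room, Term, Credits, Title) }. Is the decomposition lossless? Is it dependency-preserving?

Lossless test: (Instr, Room)⁺ = {Instr, Room, Credits}, which is a superkey of neither fragment — lossy.
Dependency preservation: every FD's attributes lie within a single fragment, so each can be enforced locally — preserved.

lossy but dependency-preserving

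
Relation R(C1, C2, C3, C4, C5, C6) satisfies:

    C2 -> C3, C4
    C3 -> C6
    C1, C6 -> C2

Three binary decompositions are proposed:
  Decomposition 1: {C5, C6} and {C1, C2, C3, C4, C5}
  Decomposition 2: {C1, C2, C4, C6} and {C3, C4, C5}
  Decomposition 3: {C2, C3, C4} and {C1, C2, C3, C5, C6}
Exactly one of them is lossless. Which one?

Decomposition 3

Decomposition 1: common = {C5}, closure = {C5} → lossy.
Decomposition 2: common = {C4}, closure = {C4} → lossy.
Decomposition 3: common = {C2, C3}, closure = {C2, C3, C4, C6} → lossless.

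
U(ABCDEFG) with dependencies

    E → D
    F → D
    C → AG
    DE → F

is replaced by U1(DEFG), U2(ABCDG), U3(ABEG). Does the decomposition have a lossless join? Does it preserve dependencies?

lossy but dependency-preserving

Lossless test (chase): Rows 1 and 3 agree on E; apply E→D and equate their D entries. Rows 1 and 3 agree on DE; apply DE→F and equate their F entries. No row becomes fully distinguished — the join is lossy.
Dependency preservation: every FD's attributes lie within a single fragment, so each can be enforced locally — preserved.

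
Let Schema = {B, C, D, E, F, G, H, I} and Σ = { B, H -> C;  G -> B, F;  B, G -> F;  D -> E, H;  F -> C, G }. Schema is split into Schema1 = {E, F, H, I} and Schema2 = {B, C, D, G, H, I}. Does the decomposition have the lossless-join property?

Common attributes: Schema1 ∩ Schema2 = {H, I}.
No dependency enlarges {H, I}, so (H, I)⁺ = {H, I}.
The closure contains neither all of Schema1 = {E, F, H, I} nor all of Schema2 = {B, C, D, G, H, I}, so the common attributes are not a superkey of either fragment. The join is lossy.

No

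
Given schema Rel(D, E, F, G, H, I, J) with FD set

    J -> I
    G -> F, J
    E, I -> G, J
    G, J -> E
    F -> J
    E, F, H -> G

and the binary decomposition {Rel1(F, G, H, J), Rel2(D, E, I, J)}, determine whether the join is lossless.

No

Common attributes: Rel1 ∩ Rel2 = {J}.
Closure of {J}: J → I applies, adding I. So (J)⁺ = {I, J}.
The closure contains neither all of Rel1 = {F, G, H, J} nor all of Rel2 = {D, E, I, J}, so the common attributes are not a superkey of either fragment. The join is lossy.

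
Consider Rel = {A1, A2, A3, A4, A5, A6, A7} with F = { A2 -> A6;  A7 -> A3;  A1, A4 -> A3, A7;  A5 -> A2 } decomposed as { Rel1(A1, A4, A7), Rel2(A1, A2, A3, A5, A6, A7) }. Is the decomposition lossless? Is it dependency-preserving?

Lossless test: (A1, A7)⁺ = {A1, A3, A7}, which is a superkey of neither fragment — lossy.
Dependency preservation: A1, A4 → A3, A7 is not contained in any single fragment, but the restricted closure of its left-hand side across the fragments still reaches the right-hand side; the remaining FDs each lie inside some fragment. All dependencies are preserved.

lossy but dependency-preserving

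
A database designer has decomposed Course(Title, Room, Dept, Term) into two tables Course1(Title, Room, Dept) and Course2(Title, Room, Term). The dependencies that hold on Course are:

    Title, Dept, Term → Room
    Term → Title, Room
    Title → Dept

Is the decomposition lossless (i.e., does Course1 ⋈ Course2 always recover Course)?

Yes

Common attributes: Course1 ∩ Course2 = {Title, Room}.
Closure of {Title, Room}: Title → Dept applies, adding Dept. So (Title, Room)⁺ = {Title, Room, Dept}.
This closure contains every attribute of Course1, so Course1 ∩ Course2 → Course1. The join is lossless.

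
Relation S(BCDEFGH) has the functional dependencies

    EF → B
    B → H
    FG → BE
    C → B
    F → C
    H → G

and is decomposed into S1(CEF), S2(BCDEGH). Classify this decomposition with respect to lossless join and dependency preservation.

lossy but dependency-preserving

Lossless test: (CE)⁺ = {BCEGH}, which is a superkey of neither fragment — lossy.
Dependency preservation: EF → B; FG → BE are not contained in any single fragment, but the restricted closure of each left-hand side across the fragments still reaches the right-hand side; the remaining FDs each lie inside some fragment. All dependencies are preserved.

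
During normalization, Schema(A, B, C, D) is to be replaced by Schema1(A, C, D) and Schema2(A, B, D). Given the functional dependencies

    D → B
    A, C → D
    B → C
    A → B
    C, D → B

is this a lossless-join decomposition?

Yes

Common attributes: Schema1 ∩ Schema2 = {A, D}.
Closure of {A, D}: D → B applies, adding B; B → C applies, adding C. So (A, D)⁺ = {A, B, C, D}.
This closure contains every attribute of Schema1, so Schema1 ∩ Schema2 → Schema1. The join is lossless.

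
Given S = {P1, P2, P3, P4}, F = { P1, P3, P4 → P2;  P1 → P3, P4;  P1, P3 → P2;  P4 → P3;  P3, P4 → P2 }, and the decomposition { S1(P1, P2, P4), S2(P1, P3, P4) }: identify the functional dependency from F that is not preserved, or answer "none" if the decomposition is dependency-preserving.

P1, P3, P4 → P2: restricted closure across fragments reaches P2.
P1 → P3, P4 lies within S2.
P1, P3 → P2: restricted closure across fragments reaches P2.
P4 → P3 lies within S2.
P3, P4 → P2: restricted closure across fragments reaches P2.
Every dependency is enforceable on the fragments, so the decomposition is dependency-preserving.

none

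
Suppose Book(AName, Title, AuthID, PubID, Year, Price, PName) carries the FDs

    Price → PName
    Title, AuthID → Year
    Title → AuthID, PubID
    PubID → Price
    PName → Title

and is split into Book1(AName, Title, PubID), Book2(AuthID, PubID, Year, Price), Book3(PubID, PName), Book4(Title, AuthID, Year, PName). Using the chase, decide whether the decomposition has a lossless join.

Chase test. Columns are AName, Title, AuthID, PubID, Year, Price, PName; row i has aⱼ where attribute j ∈ Booki, else bᵢⱼ.
Initial tableau (one row per fragment):
  row 1: a1 a2 b13 a4 b15 b16 b17
  row 2: b21 b22 a3 a4 a5 a6 b27
  row 3: b31 b32 b33 a4 b35 b36 a7
  row 4: b41 a2 a3 b44 a5 b46 a7
Rows 1 and 4 agree on Title; apply Title→AuthID, PubID and equate their AuthID, PubID entries.
Rows 1 and 2 agree on PubID; apply PubID→Price and equate their Price entries.
Rows 1 and 3 agree on PubID; apply PubID→Price and equate their Price entries.
Rows 1 and 4 agree on PubID; apply PubID→Price and equate their Price entries.
Rows 3 and 4 agree on PName; apply PName→Title and equate their Title entries.
Rows 1 and 2 agree on Price; apply Price→PName and equate their PName entries.
Rows 1 and 3 agree on Price; apply Price→PName and equate their PName entries.
Rows 1 and 4 agree on Title, AuthID; apply Title, AuthID→Year and equate their Year entries.
Rows 1 and 3 agree on Title; apply Title→AuthID, PubID and equate their AuthID, PubID entries.
Rows 1 and 2 agree on PName; apply PName→Title and equate their Title entries.
Rows 1 and 3 agree on Title, AuthID; apply Title, AuthID→Year and equate their Year entries.
Row 1 is now all distinguished symbols — the join is lossless.

Yes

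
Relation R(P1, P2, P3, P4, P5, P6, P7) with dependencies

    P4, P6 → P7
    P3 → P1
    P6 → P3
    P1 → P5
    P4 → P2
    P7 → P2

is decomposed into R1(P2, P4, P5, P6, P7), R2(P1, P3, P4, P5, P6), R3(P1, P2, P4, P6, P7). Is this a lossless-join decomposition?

Chase test. Columns are P1, P2, P3, P4, P5, P6, P7; row i has aⱼ where attribute j ∈ Ri, else bᵢⱼ.
Initial tableau (one row per fragment):
  row 1: b11 a2 b13 a4 a5 a6 a7
  row 2: a1 b22 a3 a4 a5 a6 b27
  row 3: a1 a2 b33 a4 b35 a6 a7
Rows 1 and 2 agree on P4, P6; apply P4, P6→P7 and equate their P7 entries.
Rows 1 and 2 agree on P6; apply P6→P3 and equate their P3 entries.
Rows 1 and 3 agree on P6; apply P6→P3 and equate their P3 entries.
Rows 2 and 3 agree on P1; apply P1→P5 and equate their P5 entries.
Rows 1 and 2 agree on P4; apply P4→P2 and equate their P2 entries.
Rows 1 and 2 agree on P3; apply P3→P1 and equate their P1 entries.
Row 1 is now all distinguished symbols — the join is lossless.

Yes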